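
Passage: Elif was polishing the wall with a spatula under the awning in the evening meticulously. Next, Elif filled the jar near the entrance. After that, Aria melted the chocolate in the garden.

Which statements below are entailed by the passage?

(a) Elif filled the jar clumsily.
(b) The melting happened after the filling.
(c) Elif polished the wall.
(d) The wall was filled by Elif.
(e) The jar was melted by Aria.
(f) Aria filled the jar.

(b), (c)

(a) Not entailed — 'clumsily' adds information not in the original event.
(b) Entailed — the narrative places the filling before the melting.
(c) Entailed — 'polish' is an activity; 'was polishing' entails that some polishing happened, so 'polished' holds.
(d) Not entailed — Elif filled the jar, not the wall; the wall belongs to the polishing event.
(e) Not entailed — Aria melted the chocolate, not the jar; the jar belongs to the filling event.
(f) Not entailed — the passage has Elif filling the jar, not Aria.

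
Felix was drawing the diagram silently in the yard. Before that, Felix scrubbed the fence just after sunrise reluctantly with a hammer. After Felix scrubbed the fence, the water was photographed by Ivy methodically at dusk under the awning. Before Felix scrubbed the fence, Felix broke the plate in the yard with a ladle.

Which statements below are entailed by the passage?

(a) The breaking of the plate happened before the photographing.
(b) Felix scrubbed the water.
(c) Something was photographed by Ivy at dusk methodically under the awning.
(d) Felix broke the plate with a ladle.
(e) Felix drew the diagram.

(a), (c), (d)

(a) Entailed — the narrative places the breaking before the photographing.
(b) Not entailed — Felix scrubbed the fence, not the water; the water belongs to the photographing event.
(c) Entailed — the original entails any weakening of itself; this just generalizes the patient.
(d) Entailed — dropping 'in the yard' leaves a sub-description the original still satisfies.
(e) Not entailed — 'was drawing' is progressive on an accomplishment; it does not entail the completed 'drew'.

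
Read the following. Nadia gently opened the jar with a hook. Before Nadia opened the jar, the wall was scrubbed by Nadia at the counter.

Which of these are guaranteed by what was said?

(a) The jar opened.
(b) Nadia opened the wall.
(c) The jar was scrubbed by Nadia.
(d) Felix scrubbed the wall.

(a) Entailed — 'Nadia opened the jar' is causative; it entails the inchoative 'the jar opened'.
(b) Not entailed — Nadia opened the jar, not the wall; the wall belongs to the scrubbing event.
(c) Not entailed — Nadia scrubbed the wall, not the jar; the jar belongs to the opening event.
(d) Not entailed — the passage has Nadia scrubbing the wall, not Felix.

(a)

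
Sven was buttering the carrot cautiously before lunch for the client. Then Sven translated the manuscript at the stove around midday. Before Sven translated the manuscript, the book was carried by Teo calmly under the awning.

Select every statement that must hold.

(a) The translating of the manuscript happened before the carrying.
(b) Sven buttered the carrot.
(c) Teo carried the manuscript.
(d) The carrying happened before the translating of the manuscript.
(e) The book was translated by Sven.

(d)

(a) Not entailed — the narrative places the carrying before the translating, not after.
(b) Not entailed — 'was buttering' is progressive on an accomplishment; it does not entail the completed 'buttered'.
(c) Not entailed — Teo carried the book, not the manuscript; the manuscript belongs to the translating event.
(d) Entailed — the narrative places the carrying before the translating.
(e) Not entailed — Sven translated the manuscript, not the book; the book belongs to the carrying event.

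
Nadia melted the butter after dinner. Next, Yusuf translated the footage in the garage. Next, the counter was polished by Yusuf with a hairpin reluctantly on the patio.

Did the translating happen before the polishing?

The narrative orders the translating before the polishing.

yes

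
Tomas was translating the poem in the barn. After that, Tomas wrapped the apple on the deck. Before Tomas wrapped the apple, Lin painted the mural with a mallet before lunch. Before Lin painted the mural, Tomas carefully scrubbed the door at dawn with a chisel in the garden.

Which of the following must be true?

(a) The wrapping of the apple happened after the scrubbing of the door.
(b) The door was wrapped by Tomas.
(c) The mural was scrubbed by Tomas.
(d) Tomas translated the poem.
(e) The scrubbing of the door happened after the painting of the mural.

(a)

(a) Entailed — the narrative places the scrubbing before the wrapping.
(b) Not entailed — Tomas wrapped the apple, not the door; the door belongs to the scrubbing event.
(c) Not entailed — Tomas scrubbed the door, not the mural; the mural belongs to the painting event.
(d) Not entailed — 'was translating' is progressive on an accomplishment; it does not entail the completed 'translated'.
(e) Not entailed — the narrative places the scrubbing before the painting, not after.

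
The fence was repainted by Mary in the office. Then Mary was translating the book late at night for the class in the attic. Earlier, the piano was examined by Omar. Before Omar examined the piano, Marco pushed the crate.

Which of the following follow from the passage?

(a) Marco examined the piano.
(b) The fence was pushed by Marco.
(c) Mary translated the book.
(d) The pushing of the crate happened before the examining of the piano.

(a) Not entailed — the passage has Omar examining the piano, not Marco.
(b) Not entailed — Marco pushed the crate, not the fence; the fence belongs to the repainting event.
(c) Not entailed — 'was translating' is progressive on an accomplishment; it does not entail the completed 'translated'.
(d) Entailed — the narrative places the pushing before the examining.

(d)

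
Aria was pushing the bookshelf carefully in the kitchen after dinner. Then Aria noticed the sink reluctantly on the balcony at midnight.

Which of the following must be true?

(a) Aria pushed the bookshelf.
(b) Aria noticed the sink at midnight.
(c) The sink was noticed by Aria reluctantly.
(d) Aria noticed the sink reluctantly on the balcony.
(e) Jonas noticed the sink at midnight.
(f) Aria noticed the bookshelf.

(a), (b), (c), (d)

(a) Entailed — 'push' is an activity; 'was pushing' entails that some pushing happened, so 'pushed' holds.
(b) Entailed — this follows by dropping conjuncts from the noticing event's description.
(c) Entailed — the original entails any weakening of itself; this just drops 'at midnight', 'on the balcony'.
(d) Entailed — this follows by dropping conjuncts from the noticing event's description.
(e) Not entailed — the passage has Aria noticing the sink, not Jonas.
(f) Not entailed — Aria noticed the sink, not the bookshelf; the bookshelf belongs to the pushing event.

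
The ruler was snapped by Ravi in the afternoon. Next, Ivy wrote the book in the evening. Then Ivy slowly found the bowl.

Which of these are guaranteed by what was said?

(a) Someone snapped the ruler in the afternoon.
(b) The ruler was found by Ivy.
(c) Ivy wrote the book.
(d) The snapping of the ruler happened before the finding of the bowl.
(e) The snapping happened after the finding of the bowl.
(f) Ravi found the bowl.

(a), (c), (d)

(a) Entailed — generalizing the agent leaves a sub-description the original still satisfies.
(b) Not entailed — Ivy found the bowl, not the ruler; the ruler belongs to the snapping event.
(c) Entailed — the original entails any weakening of itself; this just drops 'in the evening'.
(d) Entailed — the narrative places the snapping before the finding.
(e) Not entailed — the narrative places the snapping before the finding, not after.
(f) Not entailed — the passage has Ivy finding the bowl, not Ravi.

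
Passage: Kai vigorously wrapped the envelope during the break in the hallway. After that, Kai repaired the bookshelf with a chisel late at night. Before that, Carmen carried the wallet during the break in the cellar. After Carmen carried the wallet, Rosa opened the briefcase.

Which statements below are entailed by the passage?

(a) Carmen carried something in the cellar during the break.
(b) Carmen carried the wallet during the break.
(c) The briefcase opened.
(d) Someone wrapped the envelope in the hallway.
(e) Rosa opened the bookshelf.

(a) Entailed — the original entails any weakening of itself; this just generalizes the patient.
(b) Entailed — every conjunct here is already in the original carrying event.
(c) Entailed — 'Rosa opened the briefcase' is causative; it entails the inchoative 'the briefcase opened'.
(d) Entailed — the original entails any weakening of itself; this just drops 'vigorously', 'during the break' and generalizes the agent.
(e) Not entailed — Rosa opened the briefcase, not the bookshelf; the bookshelf belongs to the repairing event.

(a), (b), (c), (d)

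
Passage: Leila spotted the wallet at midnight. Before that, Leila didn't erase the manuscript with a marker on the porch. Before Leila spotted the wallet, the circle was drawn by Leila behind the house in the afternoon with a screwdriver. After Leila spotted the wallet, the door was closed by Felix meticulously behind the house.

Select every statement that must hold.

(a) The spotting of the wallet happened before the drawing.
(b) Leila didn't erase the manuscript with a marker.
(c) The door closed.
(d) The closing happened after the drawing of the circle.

(c), (d)

(a) Not entailed — the narrative places the drawing before the spotting, not after.
(b) Not entailed — dropping 'on the porch' under negation is not valid — the original leaves open that Leila erased the manuscript some other way.
(c) Entailed — 'Felix closed the door' is causative; it entails the inchoative 'the door closed'.
(d) Entailed — the narrative places the drawing before the closing.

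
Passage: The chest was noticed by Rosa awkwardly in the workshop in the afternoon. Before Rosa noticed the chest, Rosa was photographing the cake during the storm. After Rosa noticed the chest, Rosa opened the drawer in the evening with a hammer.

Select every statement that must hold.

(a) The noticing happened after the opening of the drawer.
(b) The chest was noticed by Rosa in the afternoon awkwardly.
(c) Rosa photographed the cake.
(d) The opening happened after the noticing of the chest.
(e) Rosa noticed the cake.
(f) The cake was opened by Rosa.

(a) Not entailed — the narrative places the noticing before the opening, not after.
(b) Entailed — every conjunct here is already in the original noticing event.
(c) Not entailed — 'was photographing' is progressive on an accomplishment; it does not entail the completed 'photographed'.
(d) Entailed — the narrative places the noticing before the opening.
(e) Not entailed — Rosa noticed the chest, not the cake; the cake belongs to the photographing event.
(f) Not entailed — Rosa opened the drawer, not the cake; the cake belongs to the photographing event.

(b), (d)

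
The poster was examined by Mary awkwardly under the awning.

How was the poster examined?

awkwardly

'awkwardly' marks the manner of the examining event.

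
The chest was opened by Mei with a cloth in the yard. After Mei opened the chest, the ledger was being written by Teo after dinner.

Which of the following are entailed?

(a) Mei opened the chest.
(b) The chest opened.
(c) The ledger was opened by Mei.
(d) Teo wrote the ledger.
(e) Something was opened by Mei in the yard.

(a) Entailed — every conjunct here is already in the original opening event.
(b) Entailed — 'Mei opened the chest' is causative; it entails the inchoative 'the chest opened'.
(c) Not entailed — Mei opened the chest, not the ledger; the ledger belongs to the writing event.
(d) Not entailed — 'was writing' is progressive on an accomplishment; it does not entail the completed 'wrote'.
(e) Entailed — this follows by dropping conjuncts from the opening event's description.

(a), (b), (e)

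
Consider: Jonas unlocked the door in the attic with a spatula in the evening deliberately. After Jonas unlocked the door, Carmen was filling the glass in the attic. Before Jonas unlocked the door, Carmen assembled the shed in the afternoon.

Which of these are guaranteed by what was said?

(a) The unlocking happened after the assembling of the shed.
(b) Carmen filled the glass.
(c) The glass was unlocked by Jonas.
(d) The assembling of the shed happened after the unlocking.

(a) Entailed — the narrative places the assembling before the unlocking.
(b) Not entailed — 'was filling' is progressive on an accomplishment; it does not entail the completed 'filled'.
(c) Not entailed — Jonas unlocked the door, not the glass; the glass belongs to the filling event.
(d) Not entailed — the narrative places the assembling before the unlocking, not after.

(a)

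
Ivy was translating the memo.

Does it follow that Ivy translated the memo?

no

'was translating' is progressive; for an accomplishment like 'translate the memo', it doesn't entail completion.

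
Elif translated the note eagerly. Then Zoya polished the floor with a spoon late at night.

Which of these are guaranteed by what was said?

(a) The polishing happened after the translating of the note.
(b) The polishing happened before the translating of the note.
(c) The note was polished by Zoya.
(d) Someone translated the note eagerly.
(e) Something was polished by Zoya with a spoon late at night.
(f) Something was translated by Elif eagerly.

(a), (d), (e), (f)

(a) Entailed — the narrative places the translating before the polishing.
(b) Not entailed — the narrative places the translating before the polishing, not after.
(c) Not entailed — Zoya polished the floor, not the note; the note belongs to the translating event.
(d) Entailed — this follows by dropping conjuncts from the translating event's description.
(e) Entailed — generalizing the patient leaves a sub-description the original still satisfies.
(f) Entailed — every conjunct here is already in the original translating event.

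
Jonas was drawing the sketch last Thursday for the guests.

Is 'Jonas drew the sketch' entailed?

no

'was drawing' is progressive; for an accomplishment like 'draw the sketch', it doesn't entail completion.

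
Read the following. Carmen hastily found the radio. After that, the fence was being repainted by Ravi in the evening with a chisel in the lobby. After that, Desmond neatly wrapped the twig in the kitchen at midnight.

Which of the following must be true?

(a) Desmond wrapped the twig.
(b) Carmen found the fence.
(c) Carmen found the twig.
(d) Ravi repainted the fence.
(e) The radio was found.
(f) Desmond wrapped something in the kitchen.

(a), (e), (f)

(a) Entailed — every conjunct here is already in the original wrapping event.
(b) Not entailed — Carmen found the radio, not the fence; the fence belongs to the repainting event.
(c) Not entailed — Carmen found the radio, not the twig; the twig belongs to the wrapping event.
(d) Not entailed — 'was repainting' is progressive on an accomplishment; it does not entail the completed 'repainted'.
(e) Entailed — the original entails any weakening of itself; this just drops 'hastily' and generalizes the agent.
(f) Entailed — this follows by dropping conjuncts from the wrapping event's description.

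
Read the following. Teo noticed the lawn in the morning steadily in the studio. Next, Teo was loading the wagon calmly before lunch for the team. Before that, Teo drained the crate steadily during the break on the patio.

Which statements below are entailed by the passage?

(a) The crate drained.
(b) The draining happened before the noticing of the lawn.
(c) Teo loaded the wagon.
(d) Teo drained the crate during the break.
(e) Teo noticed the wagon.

(a) Entailed — 'Teo drained the crate' is causative; it entails the inchoative 'the crate drained'.
(b) Not entailed — the narrative doesn't order the draining relative to the noticing.
(c) Not entailed — 'was loading' is progressive on an accomplishment; it does not entail the completed 'loaded'.
(d) Entailed — every conjunct here is already in the original draining event.
(e) Not entailed — Teo noticed the lawn, not the wagon; the wagon belongs to the loading event.

(a), (d)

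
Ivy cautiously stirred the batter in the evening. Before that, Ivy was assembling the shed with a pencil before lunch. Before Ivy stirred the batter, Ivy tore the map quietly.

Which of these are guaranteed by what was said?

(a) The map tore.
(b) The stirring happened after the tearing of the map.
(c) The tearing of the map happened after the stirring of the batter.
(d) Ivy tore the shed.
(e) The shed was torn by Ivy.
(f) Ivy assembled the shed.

(a), (b)

(a) Entailed — 'Ivy tore the map' is causative; it entails the inchoative 'the map tore'.
(b) Entailed — the narrative places the tearing before the stirring.
(c) Not entailed — the narrative places the tearing before the stirring, not after.
(d) Not entailed — Ivy tore the map, not the shed; the shed belongs to the assembling event.
(e) Not entailed — Ivy tore the map, not the shed; the shed belongs to the assembling event.
(f) Not entailed — 'was assembling' is progressive on an accomplishment; it does not entail the completed 'assembled'.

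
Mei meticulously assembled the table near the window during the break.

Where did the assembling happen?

'near the window' marks the location of the assembling event.

near the window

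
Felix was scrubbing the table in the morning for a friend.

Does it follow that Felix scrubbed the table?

yes

'scrub' is atelic; if Felix was scrubbing the table, then Felix scrubbed the table (for some time).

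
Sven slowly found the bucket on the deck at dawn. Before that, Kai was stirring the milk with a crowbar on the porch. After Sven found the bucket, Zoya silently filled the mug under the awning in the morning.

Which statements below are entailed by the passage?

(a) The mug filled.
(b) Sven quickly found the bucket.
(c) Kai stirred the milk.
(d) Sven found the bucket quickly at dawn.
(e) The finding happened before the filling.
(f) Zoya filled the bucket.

(a), (c), (e)

(a) Entailed — 'Zoya filled the mug' is causative; it entails the inchoative 'the mug filled'.
(b) Not entailed — 'quickly' adds a manner not in (and inconsistent with) the original.
(c) Entailed — 'stir' is an activity; 'was stirring' entails that some stirring happened, so 'stirred' holds.
(d) Not entailed — 'quickly' adds a manner not in (and inconsistent with) the original.
(e) Entailed — the narrative places the finding before the filling.
(f) Not entailed — Zoya filled the mug, not the bucket; the bucket belongs to the finding event.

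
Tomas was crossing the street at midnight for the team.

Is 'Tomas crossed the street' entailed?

'was crossing' is progressive; for an accomplishment like 'cross the street', it doesn't entail completion.

no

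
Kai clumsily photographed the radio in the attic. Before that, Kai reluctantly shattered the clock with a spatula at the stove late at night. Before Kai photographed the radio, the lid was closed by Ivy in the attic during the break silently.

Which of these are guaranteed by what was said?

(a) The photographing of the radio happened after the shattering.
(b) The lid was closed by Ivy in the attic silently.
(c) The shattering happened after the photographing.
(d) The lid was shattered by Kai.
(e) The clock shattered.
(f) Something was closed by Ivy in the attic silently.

(a), (b), (e), (f)

(a) Entailed — the narrative places the shattering before the photographing.
(b) Entailed — every conjunct here is already in the original closing event.
(c) Not entailed — the narrative places the shattering before the photographing, not after.
(d) Not entailed — Kai shattered the clock, not the lid; the lid belongs to the closing event.
(e) Entailed — 'Kai shattered the clock' is causative; it entails the inchoative 'the clock shattered'.
(f) Entailed — this follows by dropping conjuncts from the closing event's description.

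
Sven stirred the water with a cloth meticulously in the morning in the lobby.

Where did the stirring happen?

in the lobby

'in the lobby' marks the location of the stirring event.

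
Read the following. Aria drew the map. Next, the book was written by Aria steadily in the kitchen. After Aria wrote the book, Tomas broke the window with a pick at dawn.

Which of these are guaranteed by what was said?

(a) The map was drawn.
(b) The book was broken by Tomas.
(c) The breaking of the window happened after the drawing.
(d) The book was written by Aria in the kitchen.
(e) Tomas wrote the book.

(a), (c), (d)

(a) Entailed — this follows by dropping conjuncts from the drawing event's description.
(b) Not entailed — Tomas broke the window, not the book; the book belongs to the writing event.
(c) Entailed — the narrative places the drawing before the breaking.
(d) Entailed — dropping 'steadily' leaves a sub-description the original still satisfies.
(e) Not entailed — the passage has Aria writing the book, not Tomas.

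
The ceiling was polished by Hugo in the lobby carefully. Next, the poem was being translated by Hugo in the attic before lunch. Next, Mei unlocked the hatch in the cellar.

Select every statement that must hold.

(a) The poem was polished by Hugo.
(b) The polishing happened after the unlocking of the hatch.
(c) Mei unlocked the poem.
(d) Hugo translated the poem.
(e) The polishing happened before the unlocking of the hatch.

(e)

(a) Not entailed — Hugo polished the ceiling, not the poem; the poem belongs to the translating event.
(b) Not entailed — the narrative places the polishing before the unlocking, not after.
(c) Not entailed — Mei unlocked the hatch, not the poem; the poem belongs to the translating event.
(d) Not entailed — 'was translating' is progressive on an accomplishment; it does not entail the completed 'translated'.
(e) Entailed — the narrative places the polishing before the unlocking.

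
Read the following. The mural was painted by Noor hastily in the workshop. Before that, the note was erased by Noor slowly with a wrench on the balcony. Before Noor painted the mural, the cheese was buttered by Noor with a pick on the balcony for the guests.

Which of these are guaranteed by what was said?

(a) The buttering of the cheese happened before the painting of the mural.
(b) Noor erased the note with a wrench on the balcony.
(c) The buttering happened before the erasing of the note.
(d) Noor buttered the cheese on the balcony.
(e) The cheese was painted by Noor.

(a), (b), (d)

(a) Entailed — the narrative places the buttering before the painting.
(b) Entailed — the original entails any weakening of itself; this just drops 'slowly'.
(c) Not entailed — the narrative doesn't order the buttering relative to the erasing.
(d) Entailed — dropping 'with a pick', 'for the guests' leaves a sub-description the original still satisfies.
(e) Not entailed — Noor painted the mural, not the cheese; the cheese belongs to the buttering event.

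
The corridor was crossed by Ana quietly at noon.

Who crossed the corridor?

'Ana' marks the agent of the crossing event.

Ana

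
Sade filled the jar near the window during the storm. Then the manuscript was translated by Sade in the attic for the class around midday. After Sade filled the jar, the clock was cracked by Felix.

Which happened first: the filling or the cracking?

the filling

The connectives place the filling before the cracking.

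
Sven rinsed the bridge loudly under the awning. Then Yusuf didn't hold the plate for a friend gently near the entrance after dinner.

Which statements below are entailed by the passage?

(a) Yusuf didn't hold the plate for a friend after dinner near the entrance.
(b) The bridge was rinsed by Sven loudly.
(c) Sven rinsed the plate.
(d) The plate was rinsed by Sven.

(a) Not entailed — dropping 'gently' under negation is not valid — the original leaves open that Yusuf held the plate some other way.
(b) Entailed — this follows by dropping conjuncts from the rinsing event's description.
(c) Not entailed — Sven rinsed the bridge, not the plate; the plate belongs to the holding event.
(d) Not entailed — Sven rinsed the bridge, not the plate; the plate belongs to the holding event.

(b)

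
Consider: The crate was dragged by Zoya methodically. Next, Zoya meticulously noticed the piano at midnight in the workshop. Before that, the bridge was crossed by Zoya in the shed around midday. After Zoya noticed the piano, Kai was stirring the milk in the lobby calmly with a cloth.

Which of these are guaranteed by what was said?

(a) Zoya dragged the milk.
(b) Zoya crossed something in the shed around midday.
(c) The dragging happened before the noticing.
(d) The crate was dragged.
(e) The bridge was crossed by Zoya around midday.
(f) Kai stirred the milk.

(a) Not entailed — Zoya dragged the crate, not the milk; the milk belongs to the stirring event.
(b) Entailed — generalizing the patient leaves a sub-description the original still satisfies.
(c) Entailed — the narrative places the dragging before the noticing.
(d) Entailed — the original entails any weakening of itself; this just drops 'methodically' and generalizes the agent.
(e) Entailed — this follows by dropping conjuncts from the crossing event's description.
(f) Entailed — 'stir' is an activity; 'was stirring' entails that some stirring happened, so 'stirred' holds.

(b), (c), (d), (e), (f)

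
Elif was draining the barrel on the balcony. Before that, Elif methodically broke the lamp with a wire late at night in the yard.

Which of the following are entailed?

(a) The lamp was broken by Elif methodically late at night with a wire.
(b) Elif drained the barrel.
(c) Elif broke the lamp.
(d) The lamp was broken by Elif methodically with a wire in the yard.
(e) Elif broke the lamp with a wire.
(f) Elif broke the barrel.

(a) Entailed — this follows by dropping conjuncts from the breaking event's description.
(b) Not entailed — 'was draining' is progressive on an accomplishment; it does not entail the completed 'drained'.
(c) Entailed — this follows by dropping conjuncts from the breaking event's description.
(d) Entailed — the original entails any weakening of itself; this just drops 'late at night'.
(e) Entailed — dropping 'methodically', 'late at night', 'in the yard' leaves a sub-description the original still satisfies.
(f) Not entailed — Elif broke the lamp, not the barrel; the barrel belongs to the draining event.

(a), (c), (d), (e)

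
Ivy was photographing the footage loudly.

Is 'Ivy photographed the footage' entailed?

'was photographing' is progressive; for an accomplishment like 'photograph the footage', it doesn't entail completion.

no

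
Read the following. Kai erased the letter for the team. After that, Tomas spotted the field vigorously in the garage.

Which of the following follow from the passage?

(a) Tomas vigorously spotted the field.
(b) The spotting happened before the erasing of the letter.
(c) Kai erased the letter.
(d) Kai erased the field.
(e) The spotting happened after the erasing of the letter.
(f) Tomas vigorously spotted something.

(a), (c), (e), (f)

(a) Entailed — every conjunct here is already in the original spotting event.
(b) Not entailed — the narrative places the erasing before the spotting, not after.
(c) Entailed — the original entails any weakening of itself; this just drops 'for the team'.
(d) Not entailed — Kai erased the letter, not the field; the field belongs to the spotting event.
(e) Entailed — the narrative places the erasing before the spotting.
(f) Entailed — dropping 'in the garage' and generalizing the patient leaves a sub-description the original still satisfies.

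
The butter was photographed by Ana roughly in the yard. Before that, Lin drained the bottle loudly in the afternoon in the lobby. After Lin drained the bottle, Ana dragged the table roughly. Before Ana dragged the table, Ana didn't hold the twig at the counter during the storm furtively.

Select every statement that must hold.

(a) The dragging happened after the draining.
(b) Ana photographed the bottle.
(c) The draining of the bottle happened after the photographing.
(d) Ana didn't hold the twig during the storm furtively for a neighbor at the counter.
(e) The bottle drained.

(a), (d), (e)

(a) Entailed — the narrative places the draining before the dragging.
(b) Not entailed — Ana photographed the butter, not the bottle; the bottle belongs to the draining event.
(c) Not entailed — the narrative places the draining before the photographing, not after.
(d) Entailed — under negation, adding a further restriction is entailed: if no such holding event occurred, none occurred for a neighbor either.
(e) Entailed — 'Lin drained the bottle' is causative; it entails the inchoative 'the bottle drained'.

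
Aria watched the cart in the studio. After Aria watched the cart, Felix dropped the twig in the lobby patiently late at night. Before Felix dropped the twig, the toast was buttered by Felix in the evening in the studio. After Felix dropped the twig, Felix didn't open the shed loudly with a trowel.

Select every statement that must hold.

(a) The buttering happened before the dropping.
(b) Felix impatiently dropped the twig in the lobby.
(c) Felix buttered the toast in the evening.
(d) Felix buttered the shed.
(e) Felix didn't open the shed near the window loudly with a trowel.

(a) Entailed — the narrative places the buttering before the dropping.
(b) Not entailed — 'impatiently' adds a manner not in (and inconsistent with) the original.
(c) Entailed — this follows by dropping conjuncts from the buttering event's description.
(d) Not entailed — Felix buttered the toast, not the shed; the shed belongs to the opening event.
(e) Entailed — under negation, adding a further restriction is entailed: if no such opening event occurred, none occurred near the window either.

(a), (c), (e)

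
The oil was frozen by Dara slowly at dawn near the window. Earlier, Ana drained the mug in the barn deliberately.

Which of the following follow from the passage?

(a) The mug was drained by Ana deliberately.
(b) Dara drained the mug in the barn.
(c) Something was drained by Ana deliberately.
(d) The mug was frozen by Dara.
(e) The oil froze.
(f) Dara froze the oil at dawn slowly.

(a) Entailed — the original entails any weakening of itself; this just drops 'in the barn'.
(b) Not entailed — the passage has Ana draining the mug, not Dara.
(c) Entailed — this follows by dropping conjuncts from the draining event's description.
(d) Not entailed — Dara froze the oil, not the mug; the mug belongs to the draining event.
(e) Entailed — 'Dara froze the oil' is causative; it entails the inchoative 'the oil froze'.
(f) Entailed — dropping 'near the window' leaves a sub-description the original still satisfies.

(a), (c), (e), (f)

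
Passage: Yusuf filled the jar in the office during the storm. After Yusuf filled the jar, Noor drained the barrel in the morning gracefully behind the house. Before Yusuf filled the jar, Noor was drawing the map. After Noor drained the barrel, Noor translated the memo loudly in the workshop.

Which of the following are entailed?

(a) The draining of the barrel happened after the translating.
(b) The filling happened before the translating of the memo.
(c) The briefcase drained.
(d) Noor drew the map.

(b)

(a) Not entailed — the narrative places the draining before the translating, not after.
(b) Entailed — the narrative places the filling before the translating.
(c) Not entailed — the barrel is what drained, not the briefcase.
(d) Not entailed — 'was drawing' is progressive on an accomplishment; it does not entail the completed 'drew'.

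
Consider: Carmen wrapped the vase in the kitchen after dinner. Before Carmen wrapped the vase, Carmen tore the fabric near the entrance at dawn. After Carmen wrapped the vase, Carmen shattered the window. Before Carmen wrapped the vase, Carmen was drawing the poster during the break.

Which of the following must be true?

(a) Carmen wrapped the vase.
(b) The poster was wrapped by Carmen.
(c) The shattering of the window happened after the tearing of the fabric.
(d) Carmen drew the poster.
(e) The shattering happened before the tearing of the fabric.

(a), (c)

(a) Entailed — the original entails any weakening of itself; this just drops 'after dinner', 'in the kitchen'.
(b) Not entailed — Carmen wrapped the vase, not the poster; the poster belongs to the drawing event.
(c) Entailed — the narrative places the tearing before the shattering.
(d) Not entailed — 'was drawing' is progressive on an accomplishment; it does not entail the completed 'drew'.
(e) Not entailed — the narrative places the tearing before the shattering, not after.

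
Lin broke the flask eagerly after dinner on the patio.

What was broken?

'the flask' marks the patient of the breaking event.

the flask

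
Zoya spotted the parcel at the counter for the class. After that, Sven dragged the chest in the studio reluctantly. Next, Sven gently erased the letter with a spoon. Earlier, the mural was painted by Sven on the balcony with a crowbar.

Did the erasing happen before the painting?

no

The narrative orders the painting before the erasing.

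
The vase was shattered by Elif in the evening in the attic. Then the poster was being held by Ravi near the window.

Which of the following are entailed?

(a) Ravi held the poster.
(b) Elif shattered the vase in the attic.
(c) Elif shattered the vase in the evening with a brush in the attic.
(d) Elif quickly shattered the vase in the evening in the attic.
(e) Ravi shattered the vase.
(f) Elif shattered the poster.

(a) Entailed — 'hold' is an activity; 'was holding' entails that some holding happened, so 'held' holds.
(b) Entailed — dropping 'in the evening' leaves a sub-description the original still satisfies.
(c) Not entailed — 'with a brush' adds information not in the original event.
(d) Not entailed — 'quickly' adds information not in the original event.
(e) Not entailed — the passage has Elif shattering the vase, not Ravi.
(f) Not entailed — Elif shattered the vase, not the poster; the poster belongs to the holding event.

(a), (b)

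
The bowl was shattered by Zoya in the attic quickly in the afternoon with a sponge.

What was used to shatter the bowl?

a sponge

'with a sponge' marks the instrument of the shattering event.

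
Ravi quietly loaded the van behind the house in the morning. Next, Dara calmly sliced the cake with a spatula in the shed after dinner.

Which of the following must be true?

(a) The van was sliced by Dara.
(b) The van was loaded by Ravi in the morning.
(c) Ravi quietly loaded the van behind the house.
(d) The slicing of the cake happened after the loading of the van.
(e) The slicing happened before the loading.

(b), (c), (d)

(a) Not entailed — Dara sliced the cake, not the van; the van belongs to the loading event.
(b) Entailed — dropping 'behind the house', 'quietly' leaves a sub-description the original still satisfies.
(c) Entailed — the original entails any weakening of itself; this just drops 'in the morning'.
(d) Entailed — the narrative places the loading before the slicing.
(e) Not entailed — the narrative places the loading before the slicing, not after.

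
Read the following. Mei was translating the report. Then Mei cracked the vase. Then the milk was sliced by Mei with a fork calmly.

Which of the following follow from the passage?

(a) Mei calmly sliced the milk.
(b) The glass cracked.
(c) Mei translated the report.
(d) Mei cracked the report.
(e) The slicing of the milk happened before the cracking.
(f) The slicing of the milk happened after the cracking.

(a), (f)

(a) Entailed — every conjunct here is already in the original slicing event.
(b) Not entailed — the vase is what cracked, not the glass.
(c) Not entailed — 'was translating' is progressive on an accomplishment; it does not entail the completed 'translated'.
(d) Not entailed — Mei cracked the vase, not the report; the report belongs to the translating event.
(e) Not entailed — the narrative places the cracking before the slicing, not after.
(f) Entailed — the narrative places the cracking before the slicing.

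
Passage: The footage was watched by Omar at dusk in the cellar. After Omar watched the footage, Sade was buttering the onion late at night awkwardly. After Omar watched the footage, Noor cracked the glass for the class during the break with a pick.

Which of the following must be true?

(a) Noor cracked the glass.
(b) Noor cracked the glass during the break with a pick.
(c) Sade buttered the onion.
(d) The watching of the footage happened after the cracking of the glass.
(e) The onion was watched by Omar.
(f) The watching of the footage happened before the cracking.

(a), (b), (f)

(a) Entailed — dropping 'for the class', 'during the break', 'with a pick' leaves a sub-description the original still satisfies.
(b) Entailed — the original entails any weakening of itself; this just drops 'for the class'.
(c) Not entailed — 'was buttering' is progressive on an accomplishment; it does not entail the completed 'buttered'.
(d) Not entailed — the narrative places the watching before the cracking, not after.
(e) Not entailed — Omar watched the footage, not the onion; the onion belongs to the buttering event.
(f) Entailed — the narrative places the watching before the cracking.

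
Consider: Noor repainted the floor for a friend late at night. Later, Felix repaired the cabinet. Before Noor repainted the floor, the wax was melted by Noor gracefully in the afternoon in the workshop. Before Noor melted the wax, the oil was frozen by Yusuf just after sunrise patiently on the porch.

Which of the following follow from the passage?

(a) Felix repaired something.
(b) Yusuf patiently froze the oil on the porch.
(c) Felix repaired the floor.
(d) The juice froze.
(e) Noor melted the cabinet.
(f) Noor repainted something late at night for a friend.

(a) Entailed — the original entails any weakening of itself; this just generalizes the patient.
(b) Entailed — dropping 'just after sunrise' leaves a sub-description the original still satisfies.
(c) Not entailed — Felix repaired the cabinet, not the floor; the floor belongs to the repainting event.
(d) Not entailed — the oil is what froze, not the juice.
(e) Not entailed — Noor melted the wax, not the cabinet; the cabinet belongs to the repairing event.
(f) Entailed — this follows by dropping conjuncts from the repainting event's description.

(a), (b), (f)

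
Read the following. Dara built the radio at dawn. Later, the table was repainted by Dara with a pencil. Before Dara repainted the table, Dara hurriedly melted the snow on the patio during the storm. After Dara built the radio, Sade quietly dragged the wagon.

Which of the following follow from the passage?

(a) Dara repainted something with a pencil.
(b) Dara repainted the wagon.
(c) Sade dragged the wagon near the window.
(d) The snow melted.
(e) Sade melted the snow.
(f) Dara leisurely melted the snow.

(a) Entailed — this follows by dropping conjuncts from the repainting event's description.
(b) Not entailed — Dara repainted the table, not the wagon; the wagon belongs to the dragging event.
(c) Not entailed — 'near the window' adds information not in the original event.
(d) Entailed — 'Dara melted the snow' is causative; it entails the inchoative 'the snow melted'.
(e) Not entailed — the passage has Dara melting the snow, not Sade.
(f) Not entailed — 'leisurely' adds a manner not in (and inconsistent with) the original.

(a), (d)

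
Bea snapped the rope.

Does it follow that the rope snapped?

yes

'Bea snapped the rope' is the causative; it entails the inchoative 'the rope snapped'.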